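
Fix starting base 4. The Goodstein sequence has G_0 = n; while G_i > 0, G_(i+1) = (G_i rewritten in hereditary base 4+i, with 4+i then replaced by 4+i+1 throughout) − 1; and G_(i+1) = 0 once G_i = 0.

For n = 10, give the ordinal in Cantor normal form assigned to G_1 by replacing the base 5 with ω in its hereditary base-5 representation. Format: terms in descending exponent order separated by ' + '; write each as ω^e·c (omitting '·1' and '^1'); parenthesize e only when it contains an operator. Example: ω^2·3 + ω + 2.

[0] 10 ≡ 2·4 + 2 (base 4). Lift 5: 12. −1: 11.
[1] 11 ≡ 2·5 + 1 (base 5). Lift 6: 13. −1: 12.

ω·2 + 1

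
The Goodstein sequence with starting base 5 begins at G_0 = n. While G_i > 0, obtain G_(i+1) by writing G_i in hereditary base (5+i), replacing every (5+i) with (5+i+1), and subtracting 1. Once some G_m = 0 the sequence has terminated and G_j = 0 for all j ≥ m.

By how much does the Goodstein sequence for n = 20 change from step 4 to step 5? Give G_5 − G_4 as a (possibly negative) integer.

20 —HB5→ 4·5 —bump→ 4·6 = 24 —(−1)→ 23
23 —HB6→ 3·6 + 5 —bump→ 3·7 + 5 = 26 —(−1)→ 25
25 —HB7→ 3·7 + 4 —bump→ 3·8 + 4 = 28 —(−1)→ 27
27 —HB8→ 3·8 + 3 —bump→ 3·9 + 3 = 30 —(−1)→ 29
29 —HB9→ 3·9 + 2 —bump→ 3·10 + 2 = 32 —(−1)→ 31

2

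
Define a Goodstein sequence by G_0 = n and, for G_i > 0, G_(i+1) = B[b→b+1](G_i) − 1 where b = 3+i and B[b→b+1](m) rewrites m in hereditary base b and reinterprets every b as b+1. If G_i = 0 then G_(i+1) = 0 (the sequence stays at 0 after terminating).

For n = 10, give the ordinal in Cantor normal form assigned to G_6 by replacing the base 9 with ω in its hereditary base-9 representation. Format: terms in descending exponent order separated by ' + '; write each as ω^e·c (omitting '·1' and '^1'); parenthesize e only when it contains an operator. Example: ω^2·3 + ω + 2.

ω·4

i=0: 10 = 3^2 + 1 (b=3); 3→4: 4^2 + 1 = 17; 17−1 = 16
i=1: 16 = 4^2 (b=4); 4→5: 5^2 = 25; 25−1 = 24
i=2: 24 = 4·5 + 4 (b=5); 5→6: 4·6 + 4 = 28; 28−1 = 27
i=3: 27 = 4·6 + 3 (b=6); 6→7: 4·7 + 3 = 31; 31−1 = 30
i=4: 30 = 4·7 + 2 (b=7); 7→8: 4·8 + 2 = 34; 34−1 = 33
i=5: 33 = 4·8 + 1 (b=8); 8→9: 4·9 + 1 = 37; 37−1 = 36
i=6: 36 = 4·9 (b=9); 9→10: 4·10 = 40; 40−1 = 39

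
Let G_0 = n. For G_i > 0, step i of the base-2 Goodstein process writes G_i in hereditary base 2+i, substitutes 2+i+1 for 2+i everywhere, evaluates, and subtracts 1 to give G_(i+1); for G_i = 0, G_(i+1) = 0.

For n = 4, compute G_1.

26

G_0=4  [base 2] 2^2  →[2↦3]→  3^3 = 27  −1 ⇒ G_1=26
G_1=26  [base 3] 2·3^2 + 2·3 + 2  →[3↦4]→  2·4^2 + 2·4 + 2 = 42  −1 ⇒ G_2=41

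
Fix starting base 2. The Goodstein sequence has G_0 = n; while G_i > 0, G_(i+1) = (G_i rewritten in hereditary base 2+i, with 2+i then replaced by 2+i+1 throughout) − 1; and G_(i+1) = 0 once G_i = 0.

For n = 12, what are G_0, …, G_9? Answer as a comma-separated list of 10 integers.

(0) 12|_2 = 2^(2 + 1) + 2^2 ↦ 3^(3 + 1) + 3^3|_3 = 108 ⇒ 107
(1) 107|_3 = 3^(3 + 1) + 2·3^2 + 2·3 + 2 ↦ 4^(4 + 1) + 2·4^2 + 2·4 + 2|_4 = 1066 ⇒ 1065
(2) 1065|_4 = 4^(4 + 1) + 2·4^2 + 2·4 + 1 ↦ 5^(5 + 1) + 2·5^2 + 2·5 + 1|_5 = 15686 ⇒ 15685
(3) 15685|_5 = 5^(5 + 1) + 2·5^2 + 2·5 ↦ 6^(6 + 1) + 2·6^2 + 2·6|_6 = 280020 ⇒ 280019
(4) 280019|_6 = 6^(6 + 1) + 2·6^2 + 6 + 5 ↦ 7^(7 + 1) + 2·7^2 + 7 + 5|_7 = 5764911 ⇒ 5764910
(5) 5764910|_7 = 7^(7 + 1) + 2·7^2 + 7 + 4 ↦ 8^(8 + 1) + 2·8^2 + 8 + 4|_8 = 134217868 ⇒ 134217867
(6) 134217867|_8 = 8^(8 + 1) + 2·8^2 + 8 + 3 ↦ 9^(9 + 1) + 2·9^2 + 9 + 3|_9 = 3486784575 ⇒ 3486784574
(7) 3486784574|_9 = 9^(9 + 1) + 2·9^2 + 9 + 2 ↦ 10^(10 + 1) + 2·10^2 + 10 + 2|_10 = 100000000212 ⇒ 100000000211
(8) 100000000211|_10 = 10^(10 + 1) + 2·10^2 + 10 + 1 ↦ 11^(11 + 1) + 2·11^2 + 11 + 1|_11 = 3138428376975 ⇒ 3138428376974

12, 107, 1065, 15685, 280019, 5764910, 134217867, 3486784574, 100000000211, 3138428376974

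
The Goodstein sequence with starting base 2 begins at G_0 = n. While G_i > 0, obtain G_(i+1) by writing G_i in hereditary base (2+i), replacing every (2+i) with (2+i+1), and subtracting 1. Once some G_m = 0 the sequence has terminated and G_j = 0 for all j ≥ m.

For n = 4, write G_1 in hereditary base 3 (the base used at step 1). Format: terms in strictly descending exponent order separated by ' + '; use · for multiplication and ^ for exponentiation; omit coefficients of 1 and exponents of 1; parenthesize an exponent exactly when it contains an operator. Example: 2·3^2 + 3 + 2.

(0) 4|_2 = 2^2 ↦ 3^3|_3 = 27 ⇒ 26
(1) 26|_3 = 2·3^2 + 2·3 + 2 ↦ 2·4^2 + 2·4 + 2|_4 = 42 ⇒ 41

2·3^2 + 2·3 + 2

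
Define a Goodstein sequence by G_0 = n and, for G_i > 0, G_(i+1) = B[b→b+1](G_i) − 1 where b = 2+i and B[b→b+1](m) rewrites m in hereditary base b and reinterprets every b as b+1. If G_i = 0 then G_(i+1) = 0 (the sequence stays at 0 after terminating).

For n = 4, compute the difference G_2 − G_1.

[0] 4 ≡ 2^2 (base 2). Lift 3: 27. −1: 26.
[1] 26 ≡ 2·3^2 + 2·3 + 2 (base 3). Lift 4: 42. −1: 41.

15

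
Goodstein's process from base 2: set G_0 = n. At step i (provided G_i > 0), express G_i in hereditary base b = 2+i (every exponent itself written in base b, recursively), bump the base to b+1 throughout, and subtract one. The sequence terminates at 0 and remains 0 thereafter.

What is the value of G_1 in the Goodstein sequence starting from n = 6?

29

base 2: 6 = 2^2 + 2; at 3: 3^3 + 3 = 30; next = 29
base 3: 29 = 3^3 + 2; at 4: 4^4 + 2 = 258; next = 257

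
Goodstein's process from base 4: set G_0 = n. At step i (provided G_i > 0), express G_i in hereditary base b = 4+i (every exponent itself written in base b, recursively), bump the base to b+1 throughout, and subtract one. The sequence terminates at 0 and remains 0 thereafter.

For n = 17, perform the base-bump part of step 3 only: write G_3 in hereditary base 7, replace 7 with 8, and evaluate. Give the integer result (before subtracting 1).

[0] 17 ≡ 4^2 + 1 (base 4). Lift 5: 26. −1: 25.
[1] 25 ≡ 5^2 (base 5). Lift 6: 36. −1: 35.
[2] 35 ≡ 5·6 + 5 (base 6). Lift 7: 40. −1: 39.

44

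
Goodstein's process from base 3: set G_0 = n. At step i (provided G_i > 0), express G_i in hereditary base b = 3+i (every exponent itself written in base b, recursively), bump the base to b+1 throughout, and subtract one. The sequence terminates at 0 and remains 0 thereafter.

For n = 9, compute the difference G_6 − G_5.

step 0: 9 = 3^2; sub 4 for 3: 4^2; = 16; G_1 = 16−1 = 15
step 1: 15 = 3·4 + 3; sub 5 for 4: 3·5 + 3; = 18; G_2 = 18−1 = 17
step 2: 17 = 3·5 + 2; sub 6 for 5: 3·6 + 2; = 20; G_3 = 20−1 = 19
step 3: 19 = 3·6 + 1; sub 7 for 6: 3·7 + 1; = 22; G_4 = 22−1 = 21
step 4: 21 = 3·7; sub 8 for 7: 3·8; = 24; G_5 = 24−1 = 23
step 5: 23 = 2·8 + 7; sub 9 for 8: 2·9 + 7; = 25; G_6 = 25−1 = 24

1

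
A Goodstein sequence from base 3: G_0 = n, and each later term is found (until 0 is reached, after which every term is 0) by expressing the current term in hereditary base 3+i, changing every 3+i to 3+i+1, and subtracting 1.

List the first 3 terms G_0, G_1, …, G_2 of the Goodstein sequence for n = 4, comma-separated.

4, 4, 4

step 0: 4 = 3 + 1; sub 4 for 3: 4 + 1; = 5; G_1 = 5−1 = 4
step 1: 4 = 4; sub 5 for 4: 5; = 5; G_2 = 5−1 = 4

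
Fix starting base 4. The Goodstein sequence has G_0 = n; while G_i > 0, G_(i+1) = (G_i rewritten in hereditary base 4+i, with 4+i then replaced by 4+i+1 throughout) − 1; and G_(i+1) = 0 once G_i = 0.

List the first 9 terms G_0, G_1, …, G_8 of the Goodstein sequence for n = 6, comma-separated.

6, 6, 6, 6, 5, 4, 3, 2, 1

6 —HB4→ 4 + 2 —bump→ 5 + 2 = 7 —(−1)→ 6
6 —HB5→ 5 + 1 —bump→ 6 + 1 = 7 —(−1)→ 6
6 —HB6→ 6 —bump→ 7 = 7 —(−1)→ 6
6 —HB7→ 6 —bump→ 6 = 6 —(−1)→ 5
5 —HB8→ 5 —bump→ 5 = 5 —(−1)→ 4
4 —HB9→ 4 —bump→ 4 = 4 —(−1)→ 3
3 —HB10→ 3 —bump→ 3 = 3 —(−1)→ 2
2 —HB11→ 2 —bump→ 2 = 2 —(−1)→ 1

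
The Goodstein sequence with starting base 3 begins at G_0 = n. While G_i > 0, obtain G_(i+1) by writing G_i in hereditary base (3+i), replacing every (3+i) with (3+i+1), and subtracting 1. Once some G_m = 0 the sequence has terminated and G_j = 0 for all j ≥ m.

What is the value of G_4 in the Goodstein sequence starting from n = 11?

39

step 0: 11 = 3^2 + 2; sub 4 for 3: 4^2 + 2; = 18; G_1 = 18−1 = 17
step 1: 17 = 4^2 + 1; sub 5 for 4: 5^2 + 1; = 26; G_2 = 26−1 = 25
step 2: 25 = 5^2; sub 6 for 5: 6^2; = 36; G_3 = 36−1 = 35
step 3: 35 = 5·6 + 5; sub 7 for 6: 5·7 + 5; = 40; G_4 = 40−1 = 39
step 4: 39 = 5·7 + 4; sub 8 for 7: 5·8 + 4; = 44; G_5 = 44−1 = 43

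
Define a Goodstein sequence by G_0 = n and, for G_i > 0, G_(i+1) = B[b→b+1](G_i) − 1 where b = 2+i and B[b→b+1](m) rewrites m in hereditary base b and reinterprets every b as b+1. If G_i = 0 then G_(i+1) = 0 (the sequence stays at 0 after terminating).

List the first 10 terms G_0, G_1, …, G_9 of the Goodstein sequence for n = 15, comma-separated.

15 —HB2→ 2^(2 + 1) + 2^2 + 2 + 1 —bump→ 3^(3 + 1) + 3^3 + 3 + 1 = 112 —(−1)→ 111
111 —HB3→ 3^(3 + 1) + 3^3 + 3 —bump→ 4^(4 + 1) + 4^4 + 4 = 1284 —(−1)→ 1283
1283 —HB4→ 4^(4 + 1) + 4^4 + 3 —bump→ 5^(5 + 1) + 5^5 + 3 = 18753 —(−1)→ 18752
18752 —HB5→ 5^(5 + 1) + 5^5 + 2 —bump→ 6^(6 + 1) + 6^6 + 2 = 326594 —(−1)→ 326593
326593 —HB6→ 6^(6 + 1) + 6^6 + 1 —bump→ 7^(7 + 1) + 7^7 + 1 = 6588345 —(−1)→ 6588344
6588344 —HB7→ 7^(7 + 1) + 7^7 —bump→ 8^(8 + 1) + 8^8 = 150994944 —(−1)→ 150994943
150994943 —HB8→ 8^(8 + 1) + 7·8^7 + 7·8^6 + 7·8^5 + 7·8^4 + 7·8^3 + 7·8^2 + 7·8 + 7 —bump→ 9^(9 + 1) + 7·9^7 + 7·9^6 + 7·9^5 + 7·9^4 + 7·9^3 + 7·9^2 + 7·9 + 7 = 3524450281 —(−1)→ 3524450280
3524450280 —HB9→ 9^(9 + 1) + 7·9^7 + 7·9^6 + 7·9^5 + 7·9^4 + 7·9^3 + 7·9^2 + 7·9 + 6 —bump→ 10^(10 + 1) + 7·10^7 + 7·10^6 + 7·10^5 + 7·10^4 + 7·10^3 + 7·10^2 + 7·10 + 6 = 100077777776 —(−1)→ 100077777775
100077777775 —HB10→ 10^(10 + 1) + 7·10^7 + 7·10^6 + 7·10^5 + 7·10^4 + 7·10^3 + 7·10^2 + 7·10 + 5 —bump→ 11^(11 + 1) + 7·11^7 + 7·11^6 + 7·11^5 + 7·11^4 + 7·11^3 + 7·11^2 + 7·11 + 5 = 3138578427935 —(−1)→ 3138578427934

15, 111, 1283, 18752, 326593, 6588344, 150994943, 3524450280, 100077777775, 3138578427934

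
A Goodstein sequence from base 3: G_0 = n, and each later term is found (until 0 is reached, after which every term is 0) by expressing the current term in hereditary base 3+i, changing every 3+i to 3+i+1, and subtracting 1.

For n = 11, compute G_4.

39

i=0: 11 = 3^2 + 2 (b=3); 3→4: 4^2 + 2 = 18; 18−1 = 17
i=1: 17 = 4^2 + 1 (b=4); 4→5: 5^2 + 1 = 26; 26−1 = 25
i=2: 25 = 5^2 (b=5); 5→6: 6^2 = 36; 36−1 = 35
i=3: 35 = 5·6 + 5 (b=6); 6→7: 5·7 + 5 = 40; 40−1 = 39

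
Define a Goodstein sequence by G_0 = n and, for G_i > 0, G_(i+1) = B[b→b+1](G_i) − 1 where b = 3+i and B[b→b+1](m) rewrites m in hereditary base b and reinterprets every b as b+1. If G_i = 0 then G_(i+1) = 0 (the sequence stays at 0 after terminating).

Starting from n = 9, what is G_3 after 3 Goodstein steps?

[0] 9 ≡ 3^2 (base 3). Lift 4: 16. −1: 15.
[1] 15 ≡ 3·4 + 3 (base 4). Lift 5: 18. −1: 17.
[2] 17 ≡ 3·5 + 2 (base 5). Lift 6: 20. −1: 19.
[3] 19 ≡ 3·6 + 1 (base 6). Lift 7: 22. −1: 21.

19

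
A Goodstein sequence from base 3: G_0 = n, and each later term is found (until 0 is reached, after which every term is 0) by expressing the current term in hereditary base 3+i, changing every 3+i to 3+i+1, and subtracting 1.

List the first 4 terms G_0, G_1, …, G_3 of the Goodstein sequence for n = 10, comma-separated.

10, 16, 24, 27

i=0: 10 = 3^2 + 1 (b=3); 3→4: 4^2 + 1 = 17; 17−1 = 16
i=1: 16 = 4^2 (b=4); 4→5: 5^2 = 25; 25−1 = 24
i=2: 24 = 4·5 + 4 (b=5); 5→6: 4·6 + 4 = 28; 28−1 = 27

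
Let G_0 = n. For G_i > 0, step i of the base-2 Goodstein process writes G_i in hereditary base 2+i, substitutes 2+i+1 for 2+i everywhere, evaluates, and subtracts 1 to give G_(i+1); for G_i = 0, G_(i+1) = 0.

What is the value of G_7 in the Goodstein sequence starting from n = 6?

i=0: 6 = 2^2 + 2 (b=2); 2→3: 3^3 + 3 = 30; 30−1 = 29
i=1: 29 = 3^3 + 2 (b=3); 3→4: 4^4 + 2 = 258; 258−1 = 257
i=2: 257 = 4^4 + 1 (b=4); 4→5: 5^5 + 1 = 3126; 3126−1 = 3125
i=3: 3125 = 5^5 (b=5); 5→6: 6^6 = 46656; 46656−1 = 46655
i=4: 46655 = 5·6^5 + 5·6^4 + 5·6^3 + 5·6^2 + 5·6 + 5 (b=6); 6→7: 5·7^5 + 5·7^4 + 5·7^3 + 5·7^2 + 5·7 + 5 = 98040; 98040−1 = 98039
i=5: 98039 = 5·7^5 + 5·7^4 + 5·7^3 + 5·7^2 + 5·7 + 4 (b=7); 7→8: 5·8^5 + 5·8^4 + 5·8^3 + 5·8^2 + 5·8 + 4 = 187244; 187244−1 = 187243
i=6: 187243 = 5·8^5 + 5·8^4 + 5·8^3 + 5·8^2 + 5·8 + 3 (b=8); 8→9: 5·9^5 + 5·9^4 + 5·9^3 + 5·9^2 + 5·9 + 3 = 332148; 332148−1 = 332147

332147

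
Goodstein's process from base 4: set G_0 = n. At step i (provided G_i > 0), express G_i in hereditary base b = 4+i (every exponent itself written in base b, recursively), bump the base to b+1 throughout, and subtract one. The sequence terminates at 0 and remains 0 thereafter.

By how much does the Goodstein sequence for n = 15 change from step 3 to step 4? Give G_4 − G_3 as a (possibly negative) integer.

i=0: 15 = 3·4 + 3 (b=4); 4→5: 3·5 + 3 = 18; 18−1 = 17
i=1: 17 = 3·5 + 2 (b=5); 5→6: 3·6 + 2 = 20; 20−1 = 19
i=2: 19 = 3·6 + 1 (b=6); 6→7: 3·7 + 1 = 22; 22−1 = 21
i=3: 21 = 3·7 (b=7); 7→8: 3·8 = 24; 24−1 = 23

2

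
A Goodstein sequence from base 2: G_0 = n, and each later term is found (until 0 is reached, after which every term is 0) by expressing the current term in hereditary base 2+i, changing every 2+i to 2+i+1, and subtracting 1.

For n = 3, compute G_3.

2

step 0: 3 = 2 + 1; sub 3 for 2: 3 + 1; = 4; G_1 = 4−1 = 3
step 1: 3 = 3; sub 4 for 3: 4; = 4; G_2 = 4−1 = 3
step 2: 3 = 3; sub 5 for 4: 3; = 3; G_3 = 3−1 = 2
step 3: 2 = 2; sub 6 for 5: 2; = 2; G_4 = 2−1 = 1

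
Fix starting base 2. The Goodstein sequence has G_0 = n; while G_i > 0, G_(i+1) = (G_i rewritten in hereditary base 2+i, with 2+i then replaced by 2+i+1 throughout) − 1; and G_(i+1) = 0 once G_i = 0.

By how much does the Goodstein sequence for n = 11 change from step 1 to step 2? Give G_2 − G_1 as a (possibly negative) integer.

(0) 11|_2 = 2^(2 + 1) + 2 + 1 ↦ 3^(3 + 1) + 3 + 1|_3 = 85 ⇒ 84
(1) 84|_3 = 3^(3 + 1) + 3 ↦ 4^(4 + 1) + 4|_4 = 1028 ⇒ 1027

943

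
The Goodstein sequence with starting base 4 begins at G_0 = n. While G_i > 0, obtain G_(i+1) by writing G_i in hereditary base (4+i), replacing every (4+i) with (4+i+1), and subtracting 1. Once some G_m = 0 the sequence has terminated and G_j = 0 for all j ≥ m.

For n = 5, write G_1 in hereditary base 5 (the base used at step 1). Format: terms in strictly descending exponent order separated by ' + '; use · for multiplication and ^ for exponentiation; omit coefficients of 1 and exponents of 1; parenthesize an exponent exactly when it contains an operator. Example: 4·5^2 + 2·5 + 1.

base 4: 5 = 4 + 1; at 5: 5 + 1 = 6; next = 5
base 5: 5 = 5; at 6: 6 = 6; next = 5

5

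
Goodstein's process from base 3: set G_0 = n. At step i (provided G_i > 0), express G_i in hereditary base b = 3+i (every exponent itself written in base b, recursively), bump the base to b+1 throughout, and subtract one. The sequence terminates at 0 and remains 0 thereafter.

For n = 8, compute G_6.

(0) 8|_3 = 2·3 + 2 ↦ 2·4 + 2|_4 = 10 ⇒ 9
(1) 9|_4 = 2·4 + 1 ↦ 2·5 + 1|_5 = 11 ⇒ 10
(2) 10|_5 = 2·5 ↦ 2·6|_6 = 12 ⇒ 11
(3) 11|_6 = 6 + 5 ↦ 7 + 5|_7 = 12 ⇒ 11
(4) 11|_7 = 7 + 4 ↦ 8 + 4|_8 = 12 ⇒ 11
(5) 11|_8 = 8 + 3 ↦ 9 + 3|_9 = 12 ⇒ 11
(6) 11|_9 = 9 + 2 ↦ 10 + 2|_10 = 12 ⇒ 11

11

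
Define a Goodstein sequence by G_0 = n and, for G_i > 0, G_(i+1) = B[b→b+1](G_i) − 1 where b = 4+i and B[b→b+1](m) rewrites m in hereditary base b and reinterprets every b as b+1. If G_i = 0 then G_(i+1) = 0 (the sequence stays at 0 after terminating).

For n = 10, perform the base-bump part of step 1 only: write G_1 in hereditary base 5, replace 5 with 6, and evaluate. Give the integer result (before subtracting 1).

step 0: 10 = 2·4 + 2; sub 5 for 4: 2·5 + 2; = 12; G_1 = 12−1 = 11
step 1: 11 = 2·5 + 1; sub 6 for 5: 2·6 + 1; = 13; G_2 = 13−1 = 12

13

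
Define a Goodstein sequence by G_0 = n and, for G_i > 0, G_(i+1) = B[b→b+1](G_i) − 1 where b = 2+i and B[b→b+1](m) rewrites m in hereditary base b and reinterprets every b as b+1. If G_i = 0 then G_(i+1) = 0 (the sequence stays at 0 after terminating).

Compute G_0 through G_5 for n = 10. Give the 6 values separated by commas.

10, 83, 1025, 15625, 279935, 4215754

G_0=10  [base 2] 2^(2 + 1) + 2  →[2↦3]→  3^(3 + 1) + 3 = 84  −1 ⇒ G_1=83
G_1=83  [base 3] 3^(3 + 1) + 2  →[3↦4]→  4^(4 + 1) + 2 = 1026  −1 ⇒ G_2=1025
G_2=1025  [base 4] 4^(4 + 1) + 1  →[4↦5]→  5^(5 + 1) + 1 = 15626  −1 ⇒ G_3=15625
G_3=15625  [base 5] 5^(5 + 1)  →[5↦6]→  6^(6 + 1) = 279936  −1 ⇒ G_4=279935
G_4=279935  [base 6] 5·6^6 + 5·6^5 + 5·6^4 + 5·6^3 + 5·6^2 + 5·6 + 5  →[6↦7]→  5·7^7 + 5·7^5 + 5·7^4 + 5·7^3 + 5·7^2 + 5·7 + 5 = 4215755  −1 ⇒ G_5=4215754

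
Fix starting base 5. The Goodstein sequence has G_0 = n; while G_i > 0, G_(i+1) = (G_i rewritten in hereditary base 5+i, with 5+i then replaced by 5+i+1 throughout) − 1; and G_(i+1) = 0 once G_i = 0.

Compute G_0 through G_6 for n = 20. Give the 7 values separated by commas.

20, 23, 25, 27, 29, 31, 33

(0) 20|_5 = 4·5 ↦ 4·6|_6 = 24 ⇒ 23
(1) 23|_6 = 3·6 + 5 ↦ 3·7 + 5|_7 = 26 ⇒ 25
(2) 25|_7 = 3·7 + 4 ↦ 3·8 + 4|_8 = 28 ⇒ 27
(3) 27|_8 = 3·8 + 3 ↦ 3·9 + 3|_9 = 30 ⇒ 29
(4) 29|_9 = 3·9 + 2 ↦ 3·10 + 2|_10 = 32 ⇒ 31
(5) 31|_10 = 3·10 + 1 ↦ 3·11 + 1|_11 = 34 ⇒ 33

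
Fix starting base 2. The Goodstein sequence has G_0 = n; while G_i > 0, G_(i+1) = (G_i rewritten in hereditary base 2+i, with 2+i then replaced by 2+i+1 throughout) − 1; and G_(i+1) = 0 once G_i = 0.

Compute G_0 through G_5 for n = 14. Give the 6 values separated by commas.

base 2: 14 = 2^(2 + 1) + 2^2 + 2; at 3: 3^(3 + 1) + 3^3 + 3 = 111; next = 110
base 3: 110 = 3^(3 + 1) + 3^3 + 2; at 4: 4^(4 + 1) + 4^4 + 2 = 1282; next = 1281
base 4: 1281 = 4^(4 + 1) + 4^4 + 1; at 5: 5^(5 + 1) + 5^5 + 1 = 18751; next = 18750
base 5: 18750 = 5^(5 + 1) + 5^5; at 6: 6^(6 + 1) + 6^6 = 326592; next = 326591
base 6: 326591 = 6^(6 + 1) + 5·6^5 + 5·6^4 + 5·6^3 + 5·6^2 + 5·6 + 5; at 7: 7^(7 + 1) + 5·7^5 + 5·7^4 + 5·7^3 + 5·7^2 + 5·7 + 5 = 5862841; next = 5862840

14, 110, 1281, 18750, 326591, 5862840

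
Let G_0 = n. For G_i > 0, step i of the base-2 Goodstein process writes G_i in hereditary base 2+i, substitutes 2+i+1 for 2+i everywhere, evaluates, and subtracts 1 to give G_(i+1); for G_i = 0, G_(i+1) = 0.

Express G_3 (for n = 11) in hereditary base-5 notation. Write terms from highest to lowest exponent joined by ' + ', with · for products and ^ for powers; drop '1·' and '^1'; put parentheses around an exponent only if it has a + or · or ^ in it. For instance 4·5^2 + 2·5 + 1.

5^(5 + 1) + 2

(0) 11|_2 = 2^(2 + 1) + 2 + 1 ↦ 3^(3 + 1) + 3 + 1|_3 = 85 ⇒ 84
(1) 84|_3 = 3^(3 + 1) + 3 ↦ 4^(4 + 1) + 4|_4 = 1028 ⇒ 1027
(2) 1027|_4 = 4^(4 + 1) + 3 ↦ 5^(5 + 1) + 3|_5 = 15628 ⇒ 15627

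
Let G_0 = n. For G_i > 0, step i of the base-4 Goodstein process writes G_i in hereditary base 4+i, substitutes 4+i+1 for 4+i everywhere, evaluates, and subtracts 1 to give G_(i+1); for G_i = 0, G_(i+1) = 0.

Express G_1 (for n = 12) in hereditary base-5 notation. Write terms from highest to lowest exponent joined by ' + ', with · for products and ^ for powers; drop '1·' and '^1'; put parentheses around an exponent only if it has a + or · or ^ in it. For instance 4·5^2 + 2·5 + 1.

base 4: 12 = 3·4; at 5: 3·5 = 15; next = 14
base 5: 14 = 2·5 + 4; at 6: 2·6 + 4 = 16; next = 15

2·5 + 4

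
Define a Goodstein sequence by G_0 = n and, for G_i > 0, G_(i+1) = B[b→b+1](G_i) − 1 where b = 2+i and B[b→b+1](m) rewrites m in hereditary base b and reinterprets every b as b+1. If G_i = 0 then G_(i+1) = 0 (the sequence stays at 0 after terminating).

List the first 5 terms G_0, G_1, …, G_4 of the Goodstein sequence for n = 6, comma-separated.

6, 29, 257, 3125, 46655

base 2: 6 = 2^2 + 2; at 3: 3^3 + 3 = 30; next = 29
base 3: 29 = 3^3 + 2; at 4: 4^4 + 2 = 258; next = 257
base 4: 257 = 4^4 + 1; at 5: 5^5 + 1 = 3126; next = 3125
base 5: 3125 = 5^5; at 6: 6^6 = 46656; next = 46655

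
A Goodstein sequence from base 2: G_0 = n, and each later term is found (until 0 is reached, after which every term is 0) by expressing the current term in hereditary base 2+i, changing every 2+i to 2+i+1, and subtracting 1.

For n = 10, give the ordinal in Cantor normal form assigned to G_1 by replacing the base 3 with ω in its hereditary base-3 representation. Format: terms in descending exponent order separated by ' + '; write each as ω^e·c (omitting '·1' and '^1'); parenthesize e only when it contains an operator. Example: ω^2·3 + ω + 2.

ω^(ω + 1) + 2

[0] 10 ≡ 2^(2 + 1) + 2 (base 2). Lift 3: 84. −1: 83.
[1] 83 ≡ 3^(3 + 1) + 2 (base 3). Lift 4: 1026. −1: 1025.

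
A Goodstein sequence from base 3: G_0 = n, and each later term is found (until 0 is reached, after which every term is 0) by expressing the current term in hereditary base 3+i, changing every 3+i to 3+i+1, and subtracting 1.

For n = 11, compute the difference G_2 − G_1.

8

base 3: 11 = 3^2 + 2; at 4: 4^2 + 2 = 18; next = 17
base 4: 17 = 4^2 + 1; at 5: 5^2 + 1 = 26; next = 25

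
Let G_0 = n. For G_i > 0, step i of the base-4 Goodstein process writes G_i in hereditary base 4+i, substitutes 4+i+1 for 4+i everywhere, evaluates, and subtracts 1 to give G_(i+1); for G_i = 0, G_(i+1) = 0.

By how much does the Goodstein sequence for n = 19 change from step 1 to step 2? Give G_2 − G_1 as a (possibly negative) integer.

[0] 19 ≡ 4^2 + 3 (base 4). Lift 5: 28. −1: 27.
[1] 27 ≡ 5^2 + 2 (base 5). Lift 6: 38. −1: 37.

10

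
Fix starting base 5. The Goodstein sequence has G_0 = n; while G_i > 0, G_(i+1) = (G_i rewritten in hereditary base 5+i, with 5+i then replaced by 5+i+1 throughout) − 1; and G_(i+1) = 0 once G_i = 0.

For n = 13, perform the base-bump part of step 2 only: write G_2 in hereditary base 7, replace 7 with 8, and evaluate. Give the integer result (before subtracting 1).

17

(0) 13|_5 = 2·5 + 3 ↦ 2·6 + 3|_6 = 15 ⇒ 14
(1) 14|_6 = 2·6 + 2 ↦ 2·7 + 2|_7 = 16 ⇒ 15
(2) 15|_7 = 2·7 + 1 ↦ 2·8 + 1|_8 = 17 ⇒ 16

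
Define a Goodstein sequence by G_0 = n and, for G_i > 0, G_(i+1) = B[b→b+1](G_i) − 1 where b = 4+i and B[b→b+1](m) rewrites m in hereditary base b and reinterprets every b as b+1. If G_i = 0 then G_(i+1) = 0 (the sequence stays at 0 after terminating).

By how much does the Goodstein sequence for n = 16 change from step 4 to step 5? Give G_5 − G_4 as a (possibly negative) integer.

16 —HB4→ 4^2 —bump→ 5^2 = 25 —(−1)→ 24
24 —HB5→ 4·5 + 4 —bump→ 4·6 + 4 = 28 —(−1)→ 27
27 —HB6→ 4·6 + 3 —bump→ 4·7 + 3 = 31 —(−1)→ 30
30 —HB7→ 4·7 + 2 —bump→ 4·8 + 2 = 34 —(−1)→ 33
33 —HB8→ 4·8 + 1 —bump→ 4·9 + 1 = 37 —(−1)→ 36

3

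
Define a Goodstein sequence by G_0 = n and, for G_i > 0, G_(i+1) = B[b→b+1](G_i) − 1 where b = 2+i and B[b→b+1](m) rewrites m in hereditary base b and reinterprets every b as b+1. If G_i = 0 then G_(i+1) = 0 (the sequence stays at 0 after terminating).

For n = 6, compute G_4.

[0] 6 ≡ 2^2 + 2 (base 2). Lift 3: 30. −1: 29.
[1] 29 ≡ 3^3 + 2 (base 3). Lift 4: 258. −1: 257.
[2] 257 ≡ 4^4 + 1 (base 4). Lift 5: 3126. −1: 3125.
[3] 3125 ≡ 5^5 (base 5). Lift 6: 46656. −1: 46655.
[4] 46655 ≡ 5·6^5 + 5·6^4 + 5·6^3 + 5·6^2 + 5·6 + 5 (base 6). Lift 7: 98040. −1: 98039.

46655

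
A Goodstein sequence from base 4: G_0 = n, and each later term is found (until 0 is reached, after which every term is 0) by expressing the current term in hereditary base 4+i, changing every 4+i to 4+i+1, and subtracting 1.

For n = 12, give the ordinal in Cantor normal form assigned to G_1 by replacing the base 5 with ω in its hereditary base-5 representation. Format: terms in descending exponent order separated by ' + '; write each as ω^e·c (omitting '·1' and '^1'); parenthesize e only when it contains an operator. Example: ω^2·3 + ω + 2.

[0] 12 ≡ 3·4 (base 4). Lift 5: 15. −1: 14.
[1] 14 ≡ 2·5 + 4 (base 5). Lift 6: 16. −1: 15.

ω·2 + 4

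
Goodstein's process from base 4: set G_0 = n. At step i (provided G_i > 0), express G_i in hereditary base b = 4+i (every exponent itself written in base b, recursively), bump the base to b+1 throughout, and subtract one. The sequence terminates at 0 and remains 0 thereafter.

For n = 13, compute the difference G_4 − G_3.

1

step 0: 13 = 3·4 + 1; sub 5 for 4: 3·5 + 1; = 16; G_1 = 16−1 = 15
step 1: 15 = 3·5; sub 6 for 5: 3·6; = 18; G_2 = 18−1 = 17
step 2: 17 = 2·6 + 5; sub 7 for 6: 2·7 + 5; = 19; G_3 = 19−1 = 18
step 3: 18 = 2·7 + 4; sub 8 for 7: 2·8 + 4; = 20; G_4 = 20−1 = 19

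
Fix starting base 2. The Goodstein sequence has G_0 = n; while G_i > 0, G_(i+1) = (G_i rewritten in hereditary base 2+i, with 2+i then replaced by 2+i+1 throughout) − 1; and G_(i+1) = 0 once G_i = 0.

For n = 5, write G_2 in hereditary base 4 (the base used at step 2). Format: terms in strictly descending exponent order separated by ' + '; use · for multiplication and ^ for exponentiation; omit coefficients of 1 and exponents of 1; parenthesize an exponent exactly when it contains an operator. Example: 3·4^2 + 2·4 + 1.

3·4^3 + 3·4^2 + 3·4 + 3

G_0=5  [base 2] 2^2 + 1  →[2↦3]→  3^3 + 1 = 28  −1 ⇒ G_1=27
G_1=27  [base 3] 3^3  →[3↦4]→  4^4 = 256  −1 ⇒ G_2=255
G_2=255  [base 4] 3·4^3 + 3·4^2 + 3·4 + 3  →[4↦5]→  3·5^3 + 3·5^2 + 3·5 + 3 = 468  −1 ⇒ G_3=467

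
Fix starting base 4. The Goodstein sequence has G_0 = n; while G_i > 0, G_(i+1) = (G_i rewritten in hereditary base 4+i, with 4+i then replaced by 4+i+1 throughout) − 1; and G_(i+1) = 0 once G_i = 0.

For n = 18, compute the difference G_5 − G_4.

5

[0] 18 ≡ 4^2 + 2 (base 4). Lift 5: 27. −1: 26.
[1] 26 ≡ 5^2 + 1 (base 5). Lift 6: 37. −1: 36.
[2] 36 ≡ 6^2 (base 6). Lift 7: 49. −1: 48.
[3] 48 ≡ 6·7 + 6 (base 7). Lift 8: 54. −1: 53.
[4] 53 ≡ 6·8 + 5 (base 8). Lift 9: 59. −1: 58.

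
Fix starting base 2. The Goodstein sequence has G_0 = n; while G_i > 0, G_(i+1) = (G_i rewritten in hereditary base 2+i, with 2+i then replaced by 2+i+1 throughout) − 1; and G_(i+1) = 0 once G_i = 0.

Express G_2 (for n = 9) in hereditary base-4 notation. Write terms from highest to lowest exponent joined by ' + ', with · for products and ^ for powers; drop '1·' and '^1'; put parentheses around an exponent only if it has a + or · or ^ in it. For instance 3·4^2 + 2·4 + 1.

G_0 = 9. HB_2(9) = 2^(2 + 1) + 1. Bump = 82. G_1 = 81.
G_1 = 81. HB_3(81) = 3^(3 + 1). Bump = 1024. G_2 = 1023.
G_2 = 1023. HB_4(1023) = 3·4^4 + 3·4^3 + 3·4^2 + 3·4 + 3. Bump = 9843. G_3 = 9842.

3·4^4 + 3·4^3 + 3·4^2 + 3·4 + 3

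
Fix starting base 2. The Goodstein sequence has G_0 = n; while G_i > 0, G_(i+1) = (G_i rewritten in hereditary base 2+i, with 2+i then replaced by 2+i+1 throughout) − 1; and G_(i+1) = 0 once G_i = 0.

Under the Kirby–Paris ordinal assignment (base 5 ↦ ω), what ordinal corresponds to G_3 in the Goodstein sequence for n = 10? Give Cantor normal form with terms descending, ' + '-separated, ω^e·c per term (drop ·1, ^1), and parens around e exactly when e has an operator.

ω^(ω + 1)

G_0 = 10. HB_2(10) = 2^(2 + 1) + 2. Bump = 84. G_1 = 83.
G_1 = 83. HB_3(83) = 3^(3 + 1) + 2. Bump = 1026. G_2 = 1025.
G_2 = 1025. HB_4(1025) = 4^(4 + 1) + 1. Bump = 15626. G_3 = 15625.
G_3 = 15625. HB_5(15625) = 5^(5 + 1). Bump = 279936. G_4 = 279935.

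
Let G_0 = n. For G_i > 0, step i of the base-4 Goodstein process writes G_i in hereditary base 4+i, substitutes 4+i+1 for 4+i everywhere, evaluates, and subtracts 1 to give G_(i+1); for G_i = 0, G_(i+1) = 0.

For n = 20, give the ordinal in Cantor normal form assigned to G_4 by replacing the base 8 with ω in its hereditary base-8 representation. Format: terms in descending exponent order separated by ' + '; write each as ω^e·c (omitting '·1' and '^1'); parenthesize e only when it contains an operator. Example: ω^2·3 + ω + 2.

ω^2 + 1

base 4: 20 = 4^2 + 4; at 5: 5^2 + 5 = 30; next = 29
base 5: 29 = 5^2 + 4; at 6: 6^2 + 4 = 40; next = 39
base 6: 39 = 6^2 + 3; at 7: 7^2 + 3 = 52; next = 51
base 7: 51 = 7^2 + 2; at 8: 8^2 + 2 = 66; next = 65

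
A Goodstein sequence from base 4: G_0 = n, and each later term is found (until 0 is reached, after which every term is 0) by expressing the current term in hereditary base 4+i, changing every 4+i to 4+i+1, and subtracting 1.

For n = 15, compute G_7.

base 4: 15 = 3·4 + 3; at 5: 3·5 + 3 = 18; next = 17
base 5: 17 = 3·5 + 2; at 6: 3·6 + 2 = 20; next = 19
base 6: 19 = 3·6 + 1; at 7: 3·7 + 1 = 22; next = 21
base 7: 21 = 3·7; at 8: 3·8 = 24; next = 23
base 8: 23 = 2·8 + 7; at 9: 2·9 + 7 = 25; next = 24
base 9: 24 = 2·9 + 6; at 10: 2·10 + 6 = 26; next = 25
base 10: 25 = 2·10 + 5; at 11: 2·11 + 5 = 27; next = 26
base 11: 26 = 2·11 + 4; at 12: 2·12 + 4 = 28; next = 27

26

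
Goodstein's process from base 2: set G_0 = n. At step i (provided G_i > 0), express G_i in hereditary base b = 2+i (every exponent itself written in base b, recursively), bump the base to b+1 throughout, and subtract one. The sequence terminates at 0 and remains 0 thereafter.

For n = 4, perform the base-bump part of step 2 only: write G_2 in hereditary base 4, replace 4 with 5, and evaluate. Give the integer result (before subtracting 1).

61

4 —HB2→ 2^2 —bump→ 3^3 = 27 —(−1)→ 26
26 —HB3→ 2·3^2 + 2·3 + 2 —bump→ 2·4^2 + 2·4 + 2 = 42 —(−1)→ 41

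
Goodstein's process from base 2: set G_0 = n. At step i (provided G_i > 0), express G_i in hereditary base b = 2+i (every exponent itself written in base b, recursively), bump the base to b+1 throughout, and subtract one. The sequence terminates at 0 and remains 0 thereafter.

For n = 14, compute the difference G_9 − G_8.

G_0 = 14. HB_2(14) = 2^(2 + 1) + 2^2 + 2. Bump = 111. G_1 = 110.
G_1 = 110. HB_3(110) = 3^(3 + 1) + 3^3 + 2. Bump = 1282. G_2 = 1281.
G_2 = 1281. HB_4(1281) = 4^(4 + 1) + 4^4 + 1. Bump = 18751. G_3 = 18750.
G_3 = 18750. HB_5(18750) = 5^(5 + 1) + 5^5. Bump = 326592. G_4 = 326591.
G_4 = 326591. HB_6(326591) = 6^(6 + 1) + 5·6^5 + 5·6^4 + 5·6^3 + 5·6^2 + 5·6 + 5. Bump = 5862841. G_5 = 5862840.
G_5 = 5862840. HB_7(5862840) = 7^(7 + 1) + 5·7^5 + 5·7^4 + 5·7^3 + 5·7^2 + 5·7 + 4. Bump = 134404972. G_6 = 134404971.
G_6 = 134404971. HB_8(134404971) = 8^(8 + 1) + 5·8^5 + 5·8^4 + 5·8^3 + 5·8^2 + 5·8 + 3. Bump = 3487116549. G_7 = 3487116548.
G_7 = 3487116548. HB_9(3487116548) = 9^(9 + 1) + 5·9^5 + 5·9^4 + 5·9^3 + 5·9^2 + 5·9 + 2. Bump = 100000555552. G_8 = 100000555551.
G_8 = 100000555551. HB_10(100000555551) = 10^(10 + 1) + 5·10^5 + 5·10^4 + 5·10^3 + 5·10^2 + 5·10 + 1. Bump = 3138429262497. G_9 = 3138429262496.

3038428706945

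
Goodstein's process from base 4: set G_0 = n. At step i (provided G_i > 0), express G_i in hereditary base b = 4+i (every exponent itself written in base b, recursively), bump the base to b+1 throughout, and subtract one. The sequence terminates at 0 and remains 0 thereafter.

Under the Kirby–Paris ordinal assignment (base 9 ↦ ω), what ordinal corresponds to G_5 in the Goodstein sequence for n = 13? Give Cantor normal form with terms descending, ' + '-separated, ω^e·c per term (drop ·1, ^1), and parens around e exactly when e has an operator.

i=0: 13 = 3·4 + 1 (b=4); 4→5: 3·5 + 1 = 16; 16−1 = 15
i=1: 15 = 3·5 (b=5); 5→6: 3·6 = 18; 18−1 = 17
i=2: 17 = 2·6 + 5 (b=6); 6→7: 2·7 + 5 = 19; 19−1 = 18
i=3: 18 = 2·7 + 4 (b=7); 7→8: 2·8 + 4 = 20; 20−1 = 19
i=4: 19 = 2·8 + 3 (b=8); 8→9: 2·9 + 3 = 21; 21−1 = 20
i=5: 20 = 2·9 + 2 (b=9); 9→10: 2·10 + 2 = 22; 22−1 = 21

ω·2 + 2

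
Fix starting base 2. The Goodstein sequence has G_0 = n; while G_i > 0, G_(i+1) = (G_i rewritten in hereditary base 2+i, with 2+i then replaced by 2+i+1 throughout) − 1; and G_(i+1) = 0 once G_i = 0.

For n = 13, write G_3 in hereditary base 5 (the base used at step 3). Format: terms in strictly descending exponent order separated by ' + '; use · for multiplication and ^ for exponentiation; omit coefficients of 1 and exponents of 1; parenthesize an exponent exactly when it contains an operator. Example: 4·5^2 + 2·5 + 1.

5^(5 + 1) + 3·5^3 + 3·5^2 + 3·5 + 2

[0] 13 ≡ 2^(2 + 1) + 2^2 + 1 (base 2). Lift 3: 109. −1: 108.
[1] 108 ≡ 3^(3 + 1) + 3^3 (base 3). Lift 4: 1280. −1: 1279.
[2] 1279 ≡ 4^(4 + 1) + 3·4^3 + 3·4^2 + 3·4 + 3 (base 4). Lift 5: 16093. −1: 16092.
[3] 16092 ≡ 5^(5 + 1) + 3·5^3 + 3·5^2 + 3·5 + 2 (base 5). Lift 6: 280712. −1: 280711.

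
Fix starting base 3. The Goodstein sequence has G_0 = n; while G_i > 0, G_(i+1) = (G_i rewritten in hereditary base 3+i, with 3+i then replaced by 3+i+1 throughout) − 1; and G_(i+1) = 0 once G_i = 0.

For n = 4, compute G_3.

3

base 3: 4 = 3 + 1; at 4: 4 + 1 = 5; next = 4
base 4: 4 = 4; at 5: 5 = 5; next = 4
base 5: 4 = 4; at 6: 4 = 4; next = 3
base 6: 3 = 3; at 7: 3 = 3; next = 2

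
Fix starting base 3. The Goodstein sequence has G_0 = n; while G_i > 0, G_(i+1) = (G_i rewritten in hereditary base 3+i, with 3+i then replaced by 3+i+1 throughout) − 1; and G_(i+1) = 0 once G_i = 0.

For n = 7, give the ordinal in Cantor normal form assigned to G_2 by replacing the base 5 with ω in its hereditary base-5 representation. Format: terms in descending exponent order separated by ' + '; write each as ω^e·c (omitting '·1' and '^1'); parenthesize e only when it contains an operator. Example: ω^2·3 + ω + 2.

(0) 7|_3 = 2·3 + 1 ↦ 2·4 + 1|_4 = 9 ⇒ 8
(1) 8|_4 = 2·4 ↦ 2·5|_5 = 10 ⇒ 9

ω + 4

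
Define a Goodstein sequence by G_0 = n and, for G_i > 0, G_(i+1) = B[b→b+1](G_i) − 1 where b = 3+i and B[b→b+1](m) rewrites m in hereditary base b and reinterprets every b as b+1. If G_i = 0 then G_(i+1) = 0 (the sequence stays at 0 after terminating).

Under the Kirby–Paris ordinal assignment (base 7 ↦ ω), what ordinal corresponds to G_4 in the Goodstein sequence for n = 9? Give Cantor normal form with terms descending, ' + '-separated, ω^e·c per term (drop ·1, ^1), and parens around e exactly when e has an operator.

ω·3

[0] 9 ≡ 3^2 (base 3). Lift 4: 16. −1: 15.
[1] 15 ≡ 3·4 + 3 (base 4). Lift 5: 18. −1: 17.
[2] 17 ≡ 3·5 + 2 (base 5). Lift 6: 20. −1: 19.
[3] 19 ≡ 3·6 + 1 (base 6). Lift 7: 22. −1: 21.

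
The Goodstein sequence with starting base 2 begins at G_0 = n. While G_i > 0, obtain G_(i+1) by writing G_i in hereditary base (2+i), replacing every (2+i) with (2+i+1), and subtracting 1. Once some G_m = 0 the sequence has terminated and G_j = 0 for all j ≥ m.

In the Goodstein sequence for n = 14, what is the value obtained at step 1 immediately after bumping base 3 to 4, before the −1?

i=0: 14 = 2^(2 + 1) + 2^2 + 2 (b=2); 2→3: 3^(3 + 1) + 3^3 + 3 = 111; 111−1 = 110
i=1: 110 = 3^(3 + 1) + 3^3 + 2 (b=3); 3→4: 4^(4 + 1) + 4^4 + 2 = 1282; 1282−1 = 1281

1282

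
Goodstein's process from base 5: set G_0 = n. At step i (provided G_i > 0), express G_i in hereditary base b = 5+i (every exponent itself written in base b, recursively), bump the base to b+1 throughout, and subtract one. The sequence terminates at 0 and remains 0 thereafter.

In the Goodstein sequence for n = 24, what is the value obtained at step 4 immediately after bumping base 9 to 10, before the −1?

[0] 24 ≡ 4·5 + 4 (base 5). Lift 6: 28. −1: 27.
[1] 27 ≡ 4·6 + 3 (base 6). Lift 7: 31. −1: 30.
[2] 30 ≡ 4·7 + 2 (base 7). Lift 8: 34. −1: 33.
[3] 33 ≡ 4·8 + 1 (base 8). Lift 9: 37. −1: 36.
[4] 36 ≡ 4·9 (base 9). Lift 10: 40. −1: 39.

40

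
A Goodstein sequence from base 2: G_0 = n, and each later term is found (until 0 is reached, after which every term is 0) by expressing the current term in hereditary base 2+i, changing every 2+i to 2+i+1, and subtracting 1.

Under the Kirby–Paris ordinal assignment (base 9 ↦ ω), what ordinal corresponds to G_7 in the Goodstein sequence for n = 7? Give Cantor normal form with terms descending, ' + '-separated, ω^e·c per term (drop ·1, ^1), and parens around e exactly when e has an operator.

ω^7·7 + ω^6·7 + ω^5·7 + ω^4·7 + ω^3·7 + ω^2·7 + ω·7 + 6

7 —HB2→ 2^2 + 2 + 1 —bump→ 3^3 + 3 + 1 = 31 —(−1)→ 30
30 —HB3→ 3^3 + 3 —bump→ 4^4 + 4 = 260 —(−1)→ 259
259 —HB4→ 4^4 + 3 —bump→ 5^5 + 3 = 3128 —(−1)→ 3127
3127 —HB5→ 5^5 + 2 —bump→ 6^6 + 2 = 46658 —(−1)→ 46657
46657 —HB6→ 6^6 + 1 —bump→ 7^7 + 1 = 823544 —(−1)→ 823543
823543 —HB7→ 7^7 —bump→ 8^8 = 16777216 —(−1)→ 16777215
16777215 —HB8→ 7·8^7 + 7·8^6 + 7·8^5 + 7·8^4 + 7·8^3 + 7·8^2 + 7·8 + 7 —bump→ 7·9^7 + 7·9^6 + 7·9^5 + 7·9^4 + 7·9^3 + 7·9^2 + 7·9 + 7 = 37665880 —(−1)→ 37665879
37665879 —HB9→ 7·9^7 + 7·9^6 + 7·9^5 + 7·9^4 + 7·9^3 + 7·9^2 + 7·9 + 6 —bump→ 7·10^7 + 7·10^6 + 7·10^5 + 7·10^4 + 7·10^3 + 7·10^2 + 7·10 + 6 = 77777776 —(−1)→ 77777775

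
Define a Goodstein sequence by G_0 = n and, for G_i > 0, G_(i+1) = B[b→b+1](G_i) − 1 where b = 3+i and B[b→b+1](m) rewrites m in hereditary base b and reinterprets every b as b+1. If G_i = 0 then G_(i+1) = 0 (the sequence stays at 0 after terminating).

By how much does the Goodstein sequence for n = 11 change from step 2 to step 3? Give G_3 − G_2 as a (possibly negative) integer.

G_0 = 11. HB_3(11) = 3^2 + 2. Bump = 18. G_1 = 17.
G_1 = 17. HB_4(17) = 4^2 + 1. Bump = 26. G_2 = 25.
G_2 = 25. HB_5(25) = 5^2. Bump = 36. G_3 = 35.

10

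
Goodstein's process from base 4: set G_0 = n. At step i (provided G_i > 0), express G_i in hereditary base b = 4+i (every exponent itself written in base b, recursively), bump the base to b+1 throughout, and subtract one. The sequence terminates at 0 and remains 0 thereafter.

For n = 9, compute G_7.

[0] 9 ≡ 2·4 + 1 (base 4). Lift 5: 11. −1: 10.
[1] 10 ≡ 2·5 (base 5). Lift 6: 12. −1: 11.
[2] 11 ≡ 6 + 5 (base 6). Lift 7: 12. −1: 11.
[3] 11 ≡ 7 + 4 (base 7). Lift 8: 12. −1: 11.
[4] 11 ≡ 8 + 3 (base 8). Lift 9: 12. −1: 11.
[5] 11 ≡ 9 + 2 (base 9). Lift 10: 12. −1: 11.
[6] 11 ≡ 10 + 1 (base 10). Lift 11: 12. −1: 11.
[7] 11 ≡ 11 (base 11). Lift 12: 12. −1: 11.

11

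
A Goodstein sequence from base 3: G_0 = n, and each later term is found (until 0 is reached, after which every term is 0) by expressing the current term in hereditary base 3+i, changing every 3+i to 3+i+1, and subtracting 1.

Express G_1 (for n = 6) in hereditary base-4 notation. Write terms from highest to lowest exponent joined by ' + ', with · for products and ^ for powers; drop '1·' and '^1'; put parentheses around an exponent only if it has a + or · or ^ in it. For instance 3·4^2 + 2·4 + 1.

6 —HB3→ 2·3 —bump→ 2·4 = 8 —(−1)→ 7
7 —HB4→ 4 + 3 —bump→ 5 + 3 = 8 —(−1)→ 7

4 + 3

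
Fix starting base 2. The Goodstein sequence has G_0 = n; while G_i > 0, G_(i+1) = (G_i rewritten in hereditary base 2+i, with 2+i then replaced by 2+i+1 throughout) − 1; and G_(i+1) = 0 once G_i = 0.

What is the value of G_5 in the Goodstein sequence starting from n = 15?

6588344

step 0: 15 = 2^(2 + 1) + 2^2 + 2 + 1; sub 3 for 2: 3^(3 + 1) + 3^3 + 3 + 1; = 112; G_1 = 112−1 = 111
step 1: 111 = 3^(3 + 1) + 3^3 + 3; sub 4 for 3: 4^(4 + 1) + 4^4 + 4; = 1284; G_2 = 1284−1 = 1283
step 2: 1283 = 4^(4 + 1) + 4^4 + 3; sub 5 for 4: 5^(5 + 1) + 5^5 + 3; = 18753; G_3 = 18753−1 = 18752
step 3: 18752 = 5^(5 + 1) + 5^5 + 2; sub 6 for 5: 6^(6 + 1) + 6^6 + 2; = 326594; G_4 = 326594−1 = 326593
step 4: 326593 = 6^(6 + 1) + 6^6 + 1; sub 7 for 6: 7^(7 + 1) + 7^7 + 1; = 6588345; G_5 = 6588345−1 = 6588344
step 5: 6588344 = 7^(7 + 1) + 7^7; sub 8 for 7: 8^(8 + 1) + 8^8; = 150994944; G_6 = 150994944−1 = 150994943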